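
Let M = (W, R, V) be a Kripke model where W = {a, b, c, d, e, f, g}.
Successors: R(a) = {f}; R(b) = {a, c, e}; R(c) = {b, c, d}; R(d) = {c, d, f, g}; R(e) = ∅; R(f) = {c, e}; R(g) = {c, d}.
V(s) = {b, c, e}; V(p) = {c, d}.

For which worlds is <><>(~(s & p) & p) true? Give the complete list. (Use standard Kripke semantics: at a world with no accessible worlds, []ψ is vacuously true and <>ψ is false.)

b, c, d, f, g

Let φ = <><>(~(s & p) & p). Evaluate φ at each world:
  a (successors {f}): φ is false.
  b (successors {a, c, e}): φ is true.
  c (successors {b, c, d}): φ is true.
  d (successors {c, d, f, g}): φ is true.
  e (successors ∅): φ is false.
  f (successors {c, e}): φ is true.
  g (successors {c, d}): φ is true.
For instance, at d:
  At d: <><>(~(s & p) & p) requires <>(~(s & p) & p) at some successor in {c, d, f, g}.
    <>(~(s & p) & p) holds at c, so <><>(~(s & p) & p) is true at d.
      At c: <>(~(s & p) & p) requires ~(s & p) & p at some successor in {b, c, d}.
        ~(s & p) & p holds at d, so <>(~(s & p) & p) is true at c.
Satisfying worlds: {b, c, d, f, g}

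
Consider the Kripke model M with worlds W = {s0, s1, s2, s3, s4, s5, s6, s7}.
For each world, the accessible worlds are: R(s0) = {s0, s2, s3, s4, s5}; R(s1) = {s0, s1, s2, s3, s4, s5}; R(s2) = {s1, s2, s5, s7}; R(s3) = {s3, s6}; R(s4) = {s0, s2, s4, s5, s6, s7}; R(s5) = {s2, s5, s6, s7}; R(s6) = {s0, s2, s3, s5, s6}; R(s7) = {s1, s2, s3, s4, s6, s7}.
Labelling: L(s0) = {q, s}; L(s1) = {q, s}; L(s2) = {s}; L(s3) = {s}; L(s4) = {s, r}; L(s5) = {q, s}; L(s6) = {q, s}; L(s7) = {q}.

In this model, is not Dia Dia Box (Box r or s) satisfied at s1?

No

At s1: Dia Dia Box (Box r or s) is true, so not Dia Dia Box (Box r or s) is false.
  At s1: Dia Dia Box (Box r or s) requires Dia Box (Box r or s) at some successor in {s0, s1, s2, s3, s4, s5}.
    Dia Box (Box r or s) holds at s0, so Dia Dia Box (Box r or s) is true at s1.
      At s0: Dia Box (Box r or s) requires Box (Box r or s) at some successor in {s0, s2, s3, s4, s5}.
        Box (Box r or s) holds at s0, so Dia Box (Box r or s) is true at s0.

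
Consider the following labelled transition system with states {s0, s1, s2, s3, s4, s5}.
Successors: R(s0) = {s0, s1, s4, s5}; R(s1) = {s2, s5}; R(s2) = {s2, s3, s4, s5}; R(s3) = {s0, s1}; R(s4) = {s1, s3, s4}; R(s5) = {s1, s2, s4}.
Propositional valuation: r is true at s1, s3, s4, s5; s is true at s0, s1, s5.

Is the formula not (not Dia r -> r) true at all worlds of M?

No

Let φ = not (not Dia r -> r). Evaluate φ at each world:
  s0 (successors {s0, s1, s4, s5}): φ is false.
  s1 (successors {s2, s5}): φ is false.
  s2 (successors {s2, s3, s4, s5}): φ is false.
  s3 (successors {s0, s1}): φ is false.
  s4 (successors {s1, s3, s4}): φ is false.
  s5 (successors {s1, s2, s4}): φ is false.
Detail at s0 (counterexample):
  At s0: not Dia r -> r is true, so not (not Dia r -> r) is false.
    At s0: not Dia r is false, r is false, so not Dia r -> r is true.
      At s0: Dia r is true, so not Dia r is false.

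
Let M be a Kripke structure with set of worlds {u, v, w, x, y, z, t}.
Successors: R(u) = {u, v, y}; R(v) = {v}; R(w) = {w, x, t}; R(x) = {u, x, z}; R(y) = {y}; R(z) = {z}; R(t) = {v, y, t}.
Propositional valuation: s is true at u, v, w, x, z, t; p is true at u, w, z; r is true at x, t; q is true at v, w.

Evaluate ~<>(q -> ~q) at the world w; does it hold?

No

At w: <>(q -> ~q) is true, so ~<>(q -> ~q) is false.
  At w: <>(q -> ~q) requires q -> ~q at some successor in {w, x, t}.
    q -> ~q holds at x, so <>(q -> ~q) is true at w.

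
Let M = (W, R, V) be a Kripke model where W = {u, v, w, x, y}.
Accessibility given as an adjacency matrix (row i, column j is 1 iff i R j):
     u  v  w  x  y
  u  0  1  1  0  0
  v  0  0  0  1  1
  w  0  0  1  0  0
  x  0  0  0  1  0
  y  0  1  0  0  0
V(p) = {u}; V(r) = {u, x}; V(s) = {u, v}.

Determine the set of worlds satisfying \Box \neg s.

Recall that \Box ψ holds at a world iff ψ holds at every accessible world, and \Diamond ψ holds iff ψ holds at some accessible world.
Let φ = \Box \neg s. Evaluate φ at each world:
  u (successors {v, w}): φ is false.
  v (successors {x, y}): φ is true.
  w (successors {w}): φ is true.
  x (successors {x}): φ is true.
  y (successors {v}): φ is false.
For instance, at y:
  At y: \Box \neg s requires \neg s at every successor {v}.
    \neg s fails at v, so \Box \neg s is false at y.
Satisfying worlds: {v, w, x}

v, w, x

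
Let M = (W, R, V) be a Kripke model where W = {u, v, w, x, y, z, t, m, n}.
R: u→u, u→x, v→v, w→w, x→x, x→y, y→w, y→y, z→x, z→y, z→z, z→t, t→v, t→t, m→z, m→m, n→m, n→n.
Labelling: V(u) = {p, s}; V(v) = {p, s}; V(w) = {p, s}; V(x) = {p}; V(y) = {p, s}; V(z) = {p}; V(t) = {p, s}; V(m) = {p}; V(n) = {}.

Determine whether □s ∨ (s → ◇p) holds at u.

Yes

At u: □s is false, s → ◇p is true, so □s ∨ (s → ◇p) is true.
  At u: □s requires s at every successor {u, x}.
    s fails at x, so □s is false at u.
  At u: s is true, ◇p is true, so s → ◇p is true.
    At u: ◇p requires p at some successor in {u, x}.
      p holds at u, so ◇p is true at u.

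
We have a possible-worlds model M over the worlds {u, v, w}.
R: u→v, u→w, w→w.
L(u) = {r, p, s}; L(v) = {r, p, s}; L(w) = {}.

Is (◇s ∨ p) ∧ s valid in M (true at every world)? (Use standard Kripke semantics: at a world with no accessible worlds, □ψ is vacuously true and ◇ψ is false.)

Let φ = (◇s ∨ p) ∧ s. Evaluate φ at each world:
  u (successors {v, w}): φ is true.
  v (successors ∅): φ is true.
  w (successors {w}): φ is false.
Detail at w (counterexample):
  At w: ◇s ∨ p is false, s is false, so (◇s ∨ p) ∧ s is false.
    At w: ◇s is false, p is false, so ◇s ∨ p is false.
      At w: ◇s requires s at some successor in {w}.
        At w: s is false.
      So ◇s is false at w.

No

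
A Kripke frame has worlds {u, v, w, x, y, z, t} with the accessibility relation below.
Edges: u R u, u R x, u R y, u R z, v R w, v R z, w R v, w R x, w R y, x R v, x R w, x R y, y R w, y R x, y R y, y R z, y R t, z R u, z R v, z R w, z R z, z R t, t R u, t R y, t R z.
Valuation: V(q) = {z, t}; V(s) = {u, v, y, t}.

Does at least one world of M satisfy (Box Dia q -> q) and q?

Let φ = (Box Dia q -> q) and q. Evaluate φ at each world:
  u (successors {u, x, y, z}): φ is false.
  v (successors {w, z}): φ is false.
  w (successors {v, x, y}): φ is false.
  x (successors {v, w, y}): φ is false.
  y (successors {w, x, y, z, t}): φ is false.
  z (successors {u, v, w, z, t}): φ is true.
  t (successors {u, y, z}): φ is true.
Detail at z (witness):
  At z: Box Dia q -> q is true, q is true, so (Box Dia q -> q) and q is true.
    At z: Box Dia q is false, q is true, so Box Dia q -> q is true.
      At z: Box Dia q requires Dia q at every successor {u, v, w, z, t}.
        Dia q fails at w, so Box Dia q is false at z.

Yes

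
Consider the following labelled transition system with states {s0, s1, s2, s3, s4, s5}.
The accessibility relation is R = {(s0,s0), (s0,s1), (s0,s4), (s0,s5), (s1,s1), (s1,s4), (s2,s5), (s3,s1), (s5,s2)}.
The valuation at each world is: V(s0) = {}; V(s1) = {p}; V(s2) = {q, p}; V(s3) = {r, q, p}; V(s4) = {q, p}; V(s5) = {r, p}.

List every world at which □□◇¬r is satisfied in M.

Let φ = □□◇¬r. Evaluate φ at each world:
  s0 (successors {s0, s1, s4, s5}): φ is false.
  s1 (successors {s1, s4}): φ is false.
  s2 (successors {s5}): φ is false.
  s3 (successors {s1}): φ is false.
  s4 (successors ∅): φ is true.
  s5 (successors {s2}): φ is true.
For instance, at s5:
  At s5: □□◇¬r requires □◇¬r at every successor {s2}.
      At s2: □◇¬r requires ◇¬r at every successor {s5}.
        At s5: ◇¬r is true.
      So □◇¬r is true at s2.
  So □□◇¬r is true at s5.
Satisfying worlds: {s4, s5}

s4, s5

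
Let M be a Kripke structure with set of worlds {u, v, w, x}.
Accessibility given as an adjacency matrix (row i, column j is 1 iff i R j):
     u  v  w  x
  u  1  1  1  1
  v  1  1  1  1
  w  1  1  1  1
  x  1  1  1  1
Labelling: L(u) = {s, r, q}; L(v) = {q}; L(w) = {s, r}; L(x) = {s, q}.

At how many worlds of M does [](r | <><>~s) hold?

Let φ = [](r | <><>~s). Evaluate φ at each world:
  u (successors {u, v, w, x}): φ is true.
  v (successors {u, v, w, x}): φ is true.
  w (successors {u, v, w, x}): φ is true.
  x (successors {u, v, w, x}): φ is true.
For instance, at v:
  At v: [](r | <><>~s) requires r | <><>~s at every successor {u, v, w, x}.
    At u: r | <><>~s is true.
    At v: r | <><>~s is true.
    At w: r | <><>~s is true.
    At x: r | <><>~s is true.
  So [](r | <><>~s) is true at v.
Satisfying worlds: {u, v, w, x}

4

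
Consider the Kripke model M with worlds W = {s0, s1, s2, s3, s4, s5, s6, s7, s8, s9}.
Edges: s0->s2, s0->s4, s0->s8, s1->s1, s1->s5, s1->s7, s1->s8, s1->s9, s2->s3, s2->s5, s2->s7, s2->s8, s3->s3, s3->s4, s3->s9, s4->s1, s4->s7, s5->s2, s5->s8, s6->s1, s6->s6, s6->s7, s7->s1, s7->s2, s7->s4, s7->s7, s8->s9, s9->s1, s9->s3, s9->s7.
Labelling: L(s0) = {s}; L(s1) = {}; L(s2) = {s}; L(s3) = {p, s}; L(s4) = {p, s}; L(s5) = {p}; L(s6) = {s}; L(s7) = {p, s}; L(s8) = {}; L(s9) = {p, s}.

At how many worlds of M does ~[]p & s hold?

Let φ = ~[]p & s. Evaluate φ at each world:
  s0 (successors {s2, s4, s8}): φ is true.
  s1 (successors {s1, s5, s7, s8, s9}): φ is false.
  s2 (successors {s3, s5, s7, s8}): φ is true.
  s3 (successors {s3, s4, s9}): φ is false.
  s4 (successors {s1, s7}): φ is true.
  s5 (successors {s2, s8}): φ is false.
  s6 (successors {s1, s6, s7}): φ is true.
  s7 (successors {s1, s2, s4, s7}): φ is true.
  s8 (successors {s9}): φ is false.
  s9 (successors {s1, s3, s7}): φ is true.
For instance, at s9:
  At s9: ~[]p is true, s is true, so ~[]p & s is true.
    At s9: []p is false, so ~[]p is true.
      At s9: []p requires p at every successor {s1, s3, s7}.
        p fails at s1, so []p is false at s9.
Satisfying worlds: {s0, s2, s4, s6, s7, s9}

6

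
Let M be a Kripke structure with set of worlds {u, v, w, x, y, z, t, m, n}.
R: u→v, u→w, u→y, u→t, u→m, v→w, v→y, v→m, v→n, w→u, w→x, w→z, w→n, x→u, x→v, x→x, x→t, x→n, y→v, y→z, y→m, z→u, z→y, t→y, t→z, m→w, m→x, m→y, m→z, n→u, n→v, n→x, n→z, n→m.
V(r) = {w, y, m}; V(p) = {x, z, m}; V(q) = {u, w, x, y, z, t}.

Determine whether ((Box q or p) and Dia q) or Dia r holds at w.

At w: (Box q or p) and Dia q is false, Dia r is false, so ((Box q or p) and Dia q) or Dia r is false.
  At w: Box q or p is false, Dia q is true, so (Box q or p) and Dia q is false.
    At w: Box q is false, p is false, so Box q or p is false.
      At w: Box q requires q at every successor {u, x, z, n}.
        q fails at n, so Box q is false at w.
    At w: Dia q requires q at some successor in {u, x, z, n}.
      q holds at u, so Dia q is true at w.
  At w: Dia r requires r at some successor in {u, x, z, n}.
    At u: r is false.
    At x: r is false.
    At z: r is false.
    At n: r is false.
  So Dia r is false at w.

No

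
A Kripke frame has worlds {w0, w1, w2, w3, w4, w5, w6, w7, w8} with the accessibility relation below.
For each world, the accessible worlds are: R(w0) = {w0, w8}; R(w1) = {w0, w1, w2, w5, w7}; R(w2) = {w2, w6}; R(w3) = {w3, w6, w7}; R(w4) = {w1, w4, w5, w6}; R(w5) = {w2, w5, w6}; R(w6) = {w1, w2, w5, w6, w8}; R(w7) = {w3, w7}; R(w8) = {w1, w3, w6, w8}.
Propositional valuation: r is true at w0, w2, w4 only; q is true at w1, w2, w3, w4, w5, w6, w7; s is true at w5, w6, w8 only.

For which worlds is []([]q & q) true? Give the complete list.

Let φ = []([]q & q). Evaluate φ at each world:
  w0 (successors {w0, w8}): φ is false.
  w1 (successors {w0, w1, w2, w5, w7}): φ is false.
  w2 (successors {w2, w6}): φ is false.
  w3 (successors {w3, w6, w7}): φ is false.
  w4 (successors {w1, w4, w5, w6}): φ is false.
  w5 (successors {w2, w5, w6}): φ is false.
  w6 (successors {w1, w2, w5, w6, w8}): φ is false.
  w7 (successors {w3, w7}): φ is true.
  w8 (successors {w1, w3, w6, w8}): φ is false.
For instance, at w2:
  At w2: []([]q & q) requires []q & q at every successor {w2, w6}.
    []q & q fails at w6, so []([]q & q) is false at w2.
      At w6: []q is false, q is true, so []q & q is false.
Satisfying worlds: {w7}

w7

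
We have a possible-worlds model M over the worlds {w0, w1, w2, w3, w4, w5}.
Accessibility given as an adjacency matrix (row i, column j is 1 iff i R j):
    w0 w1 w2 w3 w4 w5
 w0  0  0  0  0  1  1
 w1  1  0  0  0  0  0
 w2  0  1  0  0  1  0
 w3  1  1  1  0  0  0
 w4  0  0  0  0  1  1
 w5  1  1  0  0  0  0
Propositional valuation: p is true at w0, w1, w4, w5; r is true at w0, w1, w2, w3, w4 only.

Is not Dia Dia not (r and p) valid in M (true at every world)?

No

Let φ = not Dia Dia not (r and p). Evaluate φ at each world:
  w0 (successors {w4, w5}): φ is false.
  w1 (successors {w0}): φ is false.
  w2 (successors {w1, w4}): φ is false.
  w3 (successors {w0, w1, w2}): φ is false.
  w4 (successors {w4, w5}): φ is false.
  w5 (successors {w0, w1}): φ is false.
Detail at w0 (counterexample):
  At w0: Dia Dia not (r and p) is true, so not Dia Dia not (r and p) is false.
    At w0: Dia Dia not (r and p) requires Dia not (r and p) at some successor in {w4, w5}.
      Dia not (r and p) holds at w4, so Dia Dia not (r and p) is true at w0.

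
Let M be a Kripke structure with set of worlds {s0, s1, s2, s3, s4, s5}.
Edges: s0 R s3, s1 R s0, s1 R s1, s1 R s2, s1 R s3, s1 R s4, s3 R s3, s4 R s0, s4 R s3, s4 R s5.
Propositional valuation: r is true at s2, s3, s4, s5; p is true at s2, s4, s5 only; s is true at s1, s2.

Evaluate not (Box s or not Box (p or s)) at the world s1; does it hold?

No

Recall that Box ψ holds at a world iff ψ holds at every accessible world, and Dia ψ holds iff ψ holds at some accessible world.
At s1: Box s or not Box (p or s) is true, so not (Box s or not Box (p or s)) is false.
  At s1: Box s is false, not Box (p or s) is true, so Box s or not Box (p or s) is true.
    At s1: Box s requires s at every successor {s0, s1, s2, s3, s4}.
      s fails at s0, so Box s is false at s1.
    At s1: Box (p or s) is false, so not Box (p or s) is true.
      At s1: Box (p or s) requires p or s at every successor {s0, s1, s2, s3, s4}.
        p or s fails at s0, so Box (p or s) is false at s1.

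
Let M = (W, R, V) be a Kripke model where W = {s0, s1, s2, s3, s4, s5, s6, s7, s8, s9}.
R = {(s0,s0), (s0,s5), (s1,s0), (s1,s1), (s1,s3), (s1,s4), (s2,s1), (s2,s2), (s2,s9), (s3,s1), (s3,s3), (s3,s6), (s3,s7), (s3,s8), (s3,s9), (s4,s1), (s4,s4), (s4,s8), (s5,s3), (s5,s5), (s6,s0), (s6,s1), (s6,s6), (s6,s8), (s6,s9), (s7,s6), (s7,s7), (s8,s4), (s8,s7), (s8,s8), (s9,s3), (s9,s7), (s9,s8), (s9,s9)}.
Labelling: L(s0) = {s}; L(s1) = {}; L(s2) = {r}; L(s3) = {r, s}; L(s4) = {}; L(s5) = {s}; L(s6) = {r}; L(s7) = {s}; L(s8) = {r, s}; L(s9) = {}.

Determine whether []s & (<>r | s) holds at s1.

Recall that []ψ holds at a world iff ψ holds at every accessible world, and <>ψ holds iff ψ holds at some accessible world.
At s1: []s is false, <>r | s is true, so []s & (<>r | s) is false.
  At s1: []s requires s at every successor {s0, s1, s3, s4}.
    s fails at s1, so []s is false at s1.
  At s1: <>r is true, s is false, so <>r | s is true.
    At s1: <>r requires r at some successor in {s0, s1, s3, s4}.
      r holds at s3, so <>r is true at s1.

No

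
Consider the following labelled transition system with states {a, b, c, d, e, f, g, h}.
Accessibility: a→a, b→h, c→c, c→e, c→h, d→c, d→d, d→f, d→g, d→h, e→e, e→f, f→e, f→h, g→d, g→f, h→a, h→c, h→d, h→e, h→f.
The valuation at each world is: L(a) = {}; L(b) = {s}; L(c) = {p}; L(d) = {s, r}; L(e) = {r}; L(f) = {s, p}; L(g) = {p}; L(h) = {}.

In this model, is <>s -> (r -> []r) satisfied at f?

Yes

Recall that []ψ holds at a world iff ψ holds at every accessible world, and <>ψ holds iff ψ holds at some accessible world.
At f: <>s is false, r -> []r is true, so <>s -> (r -> []r) is true.
  At f: <>s requires s at some successor in {e, h}.
    At e: s is false.
    At h: s is false.
  So <>s is false at f.
  At f: r is false, []r is false, so r -> []r is true.
    At f: []r requires r at every successor {e, h}.
      r fails at h, so []r is false at f.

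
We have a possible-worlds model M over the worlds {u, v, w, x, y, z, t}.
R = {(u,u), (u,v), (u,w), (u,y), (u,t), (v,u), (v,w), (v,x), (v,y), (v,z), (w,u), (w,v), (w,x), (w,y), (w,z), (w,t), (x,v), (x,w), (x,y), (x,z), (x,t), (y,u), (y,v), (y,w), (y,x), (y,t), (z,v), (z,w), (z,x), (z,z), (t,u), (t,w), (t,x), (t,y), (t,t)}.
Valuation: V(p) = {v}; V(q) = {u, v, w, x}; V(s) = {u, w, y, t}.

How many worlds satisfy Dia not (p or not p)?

0

Let φ = Dia not (p or not p). Evaluate φ at each world:
  u (successors {u, v, w, y, t}): φ is false.
  v (successors {u, w, x, y, z}): φ is false.
  w (successors {u, v, x, y, z, t}): φ is false.
  x (successors {v, w, y, z, t}): φ is false.
  y (successors {u, v, w, x, t}): φ is false.
  z (successors {v, w, x, z}): φ is false.
  t (successors {u, w, x, y, t}): φ is false.
For instance, at u:
  At u: Dia not (p or not p) requires not (p or not p) at some successor in {u, v, w, y, t}.
    At u: not (p or not p) is false.
    At v: not (p or not p) is false.
    At w: not (p or not p) is false.
    At y: not (p or not p) is false.
    At t: not (p or not p) is false.
  So Dia not (p or not p) is false at u.
Satisfying worlds: none.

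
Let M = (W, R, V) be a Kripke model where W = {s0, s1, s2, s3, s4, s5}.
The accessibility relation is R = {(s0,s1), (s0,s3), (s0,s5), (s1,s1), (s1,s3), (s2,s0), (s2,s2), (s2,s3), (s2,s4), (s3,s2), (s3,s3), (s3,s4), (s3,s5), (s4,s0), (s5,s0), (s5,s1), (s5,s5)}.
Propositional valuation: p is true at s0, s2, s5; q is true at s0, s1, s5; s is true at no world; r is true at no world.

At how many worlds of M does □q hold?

2

Recall that □ψ holds at a world iff ψ holds at every accessible world, and ◇ψ holds iff ψ holds at some accessible world.
Let φ = □q. Evaluate φ at each world:
  s0 (successors {s1, s3, s5}): φ is false.
  s1 (successors {s1, s3}): φ is false.
  s2 (successors {s0, s2, s3, s4}): φ is false.
  s3 (successors {s2, s3, s4, s5}): φ is false.
  s4 (successors {s0}): φ is true.
  s5 (successors {s0, s1, s5}): φ is true.
For instance, at s3:
  At s3: □q requires q at every successor {s2, s3, s4, s5}.
    q fails at s2, so □q is false at s3.
Satisfying worlds: {s4, s5}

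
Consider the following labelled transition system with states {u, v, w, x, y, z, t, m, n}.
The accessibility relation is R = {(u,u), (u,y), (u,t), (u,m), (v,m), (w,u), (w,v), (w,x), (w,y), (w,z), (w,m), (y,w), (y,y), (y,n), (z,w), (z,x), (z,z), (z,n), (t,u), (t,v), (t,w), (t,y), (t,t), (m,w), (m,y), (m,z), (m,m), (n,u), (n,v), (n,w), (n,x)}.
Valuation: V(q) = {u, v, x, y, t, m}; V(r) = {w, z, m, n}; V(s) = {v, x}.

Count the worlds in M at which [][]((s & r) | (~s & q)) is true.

Let φ = [][]((s & r) | (~s & q)). Evaluate φ at each world:
  u (successors {u, y, t, m}): φ is false.
  v (successors {m}): φ is false.
  w (successors {u, v, x, y, z, m}): φ is false.
  x (successors ∅): φ is true.
  y (successors {w, y, n}): φ is false.
  z (successors {w, x, z, n}): φ is false.
  t (successors {u, v, w, y, t}): φ is false.
  m (successors {w, y, z, m}): φ is false.
  n (successors {u, v, w, x}): φ is false.
For instance, at z:
  At z: [][]((s & r) | (~s & q)) requires []((s & r) | (~s & q)) at every successor {w, x, z, n}.
    []((s & r) | (~s & q)) fails at w, so [][]((s & r) | (~s & q)) is false at z.
      At w: []((s & r) | (~s & q)) requires (s & r) | (~s & q) at every successor {u, v, x, y, z, m}.
        (s & r) | (~s & q) fails at v, so []((s & r) | (~s & q)) is false at w.
Satisfying worlds: {x}

1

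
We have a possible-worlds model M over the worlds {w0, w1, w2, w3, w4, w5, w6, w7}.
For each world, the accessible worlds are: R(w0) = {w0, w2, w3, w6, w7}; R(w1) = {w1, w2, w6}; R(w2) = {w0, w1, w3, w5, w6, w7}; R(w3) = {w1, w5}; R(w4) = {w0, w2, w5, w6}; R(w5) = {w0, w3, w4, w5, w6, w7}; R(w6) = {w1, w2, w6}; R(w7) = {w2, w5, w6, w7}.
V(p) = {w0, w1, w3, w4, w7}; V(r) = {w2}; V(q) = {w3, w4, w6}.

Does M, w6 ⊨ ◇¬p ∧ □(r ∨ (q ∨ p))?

At w6: ◇¬p is true, □(r ∨ (q ∨ p)) is true, so ◇¬p ∧ □(r ∨ (q ∨ p)) is true.
  At w6: ◇¬p requires ¬p at some successor in {w1, w2, w6}.
    ¬p holds at w2, so ◇¬p is true at w6.
  At w6: □(r ∨ (q ∨ p)) requires r ∨ (q ∨ p) at every successor {w1, w2, w6}.
    At w1: r ∨ (q ∨ p) is true.
    At w2: r ∨ (q ∨ p) is true.
    At w6: r ∨ (q ∨ p) is true.
  So □(r ∨ (q ∨ p)) is true at w6.

Yes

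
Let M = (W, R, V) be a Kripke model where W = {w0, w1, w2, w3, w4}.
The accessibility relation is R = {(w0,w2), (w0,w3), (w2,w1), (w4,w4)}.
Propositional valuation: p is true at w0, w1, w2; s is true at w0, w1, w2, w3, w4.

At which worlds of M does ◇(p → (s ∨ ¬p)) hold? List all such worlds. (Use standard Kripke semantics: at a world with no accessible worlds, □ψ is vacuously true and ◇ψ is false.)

Let φ = ◇(p → (s ∨ ¬p)). Evaluate φ at each world:
  w0 (successors {w2, w3}): φ is true.
  w1 (successors ∅): φ is false.
  w2 (successors {w1}): φ is true.
  w3 (successors ∅): φ is false.
  w4 (successors {w4}): φ is true.
For instance, at w2:
  At w2: ◇(p → (s ∨ ¬p)) requires p → (s ∨ ¬p) at some successor in {w1}.
    p → (s ∨ ¬p) holds at w1, so ◇(p → (s ∨ ¬p)) is true at w2.
Satisfying worlds: {w0, w2, w4}

w0, w2, w4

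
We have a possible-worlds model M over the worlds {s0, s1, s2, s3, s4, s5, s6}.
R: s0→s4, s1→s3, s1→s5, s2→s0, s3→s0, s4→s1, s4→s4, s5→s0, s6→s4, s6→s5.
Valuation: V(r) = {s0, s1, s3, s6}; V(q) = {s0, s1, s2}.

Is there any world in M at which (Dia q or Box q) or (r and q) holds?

Let φ = (Dia q or Box q) or (r and q). Evaluate φ at each world:
  s0 (successors {s4}): φ is true.
  s1 (successors {s3, s5}): φ is true.
  s2 (successors {s0}): φ is true.
  s3 (successors {s0}): φ is true.
  s4 (successors {s1, s4}): φ is true.
  s5 (successors {s0}): φ is true.
  s6 (successors {s4, s5}): φ is false.
Detail at s0 (witness):
  At s0: Dia q or Box q is false, r and q is true, so (Dia q or Box q) or (r and q) is true.
    At s0: Dia q is false, Box q is false, so Dia q or Box q is false.
      At s0: Dia q requires q at some successor in {s4}.
        At s4: q is false.
      So Dia q is false at s0.
      At s0: Box q requires q at every successor {s4}.
        q fails at s4, so Box q is false at s0.

Yes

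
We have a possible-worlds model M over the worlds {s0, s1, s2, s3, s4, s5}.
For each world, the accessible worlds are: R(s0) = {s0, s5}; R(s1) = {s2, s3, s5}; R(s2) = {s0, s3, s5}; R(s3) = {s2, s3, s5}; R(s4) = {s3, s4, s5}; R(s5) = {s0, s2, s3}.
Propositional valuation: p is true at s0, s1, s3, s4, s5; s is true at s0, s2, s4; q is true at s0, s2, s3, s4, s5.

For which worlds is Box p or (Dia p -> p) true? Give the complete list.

Recall that Box ψ holds at a world iff ψ holds at every accessible world, and Dia ψ holds iff ψ holds at some accessible world.
Let φ = Box p or (Dia p -> p). Evaluate φ at each world:
  s0 (successors {s0, s5}): φ is true.
  s1 (successors {s2, s3, s5}): φ is true.
  s2 (successors {s0, s3, s5}): φ is true.
  s3 (successors {s2, s3, s5}): φ is true.
  s4 (successors {s3, s4, s5}): φ is true.
  s5 (successors {s0, s2, s3}): φ is true.
For instance, at s5:
  At s5: Box p is false, Dia p -> p is true, so Box p or (Dia p -> p) is true.
    At s5: Box p requires p at every successor {s0, s2, s3}.
      p fails at s2, so Box p is false at s5.
    At s5: Dia p is true, p is true, so Dia p -> p is true.
      At s5: Dia p requires p at some successor in {s0, s2, s3}.
        p holds at s0, so Dia p is true at s5.
Satisfying worlds: {s0, s1, s2, s3, s4, s5}

s0, s1, s2, s3, s4, s5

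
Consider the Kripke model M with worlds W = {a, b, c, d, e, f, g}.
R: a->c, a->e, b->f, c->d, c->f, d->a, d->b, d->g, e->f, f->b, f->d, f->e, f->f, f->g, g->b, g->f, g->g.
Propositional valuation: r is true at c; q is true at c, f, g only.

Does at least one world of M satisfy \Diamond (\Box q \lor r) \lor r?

Recall that \Box ψ holds at a world iff ψ holds at every accessible world, and \Diamond ψ holds iff ψ holds at some accessible world.
Let φ = \Diamond (\Box q \lor r) \lor r. Evaluate φ at each world:
  a (successors {c, e}): φ is true.
  b (successors {f}): φ is false.
  c (successors {d, f}): φ is true.
  d (successors {a, b, g}): φ is true.
  e (successors {f}): φ is false.
  f (successors {b, d, e, f, g}): φ is true.
  g (successors {b, f, g}): φ is true.
Detail at a (witness):
  At a: \Diamond (\Box q \lor r) is true, r is false, so \Diamond (\Box q \lor r) \lor r is true.
    At a: \Diamond (\Box q \lor r) requires \Box q \lor r at some successor in {c, e}.
      \Box q \lor r holds at c, so \Diamond (\Box q \lor r) is true at a.

Yes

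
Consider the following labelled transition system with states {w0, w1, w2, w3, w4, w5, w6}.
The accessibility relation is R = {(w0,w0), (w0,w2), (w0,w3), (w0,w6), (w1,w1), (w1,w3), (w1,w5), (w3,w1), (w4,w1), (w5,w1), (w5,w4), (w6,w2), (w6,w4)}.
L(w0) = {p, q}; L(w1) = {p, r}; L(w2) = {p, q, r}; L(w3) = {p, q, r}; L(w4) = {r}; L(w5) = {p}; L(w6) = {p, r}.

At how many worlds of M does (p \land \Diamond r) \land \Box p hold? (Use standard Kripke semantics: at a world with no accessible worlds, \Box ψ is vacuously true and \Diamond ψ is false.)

3

Let φ = (p \land \Diamond r) \land \Box p. Evaluate φ at each world:
  w0 (successors {w0, w2, w3, w6}): φ is true.
  w1 (successors {w1, w3, w5}): φ is true.
  w2 (successors ∅): φ is false.
  w3 (successors {w1}): φ is true.
  w4 (successors {w1}): φ is false.
  w5 (successors {w1, w4}): φ is false.
  w6 (successors {w2, w4}): φ is false.
For instance, at w0:
  At w0: p \land \Diamond r is true, \Box p is true, so (p \land \Diamond r) \land \Box p is true.
    At w0: p is true, \Diamond r is true, so p \land \Diamond r is true.
      At w0: \Diamond r requires r at some successor in {w0, w2, w3, w6}.
        r holds at w2, so \Diamond r is true at w0.
    At w0: \Box p requires p at every successor {w0, w2, w3, w6}.
      At w0: p is true.
      At w2: p is true.
      At w3: p is true.
      At w6: p is true.
    So \Box p is true at w0.
Satisfying worlds: {w0, w1, w3}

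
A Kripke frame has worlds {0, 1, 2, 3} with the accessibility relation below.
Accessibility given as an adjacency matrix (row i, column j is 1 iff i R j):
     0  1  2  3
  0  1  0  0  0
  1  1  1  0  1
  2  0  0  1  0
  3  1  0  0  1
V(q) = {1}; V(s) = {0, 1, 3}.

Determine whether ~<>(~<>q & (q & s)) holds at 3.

At 3: <>(~<>q & (q & s)) is false, so ~<>(~<>q & (q & s)) is true.
  At 3: <>(~<>q & (q & s)) requires ~<>q & (q & s) at some successor in {0, 3}.
    At 0: ~<>q & (q & s) is false.
    At 3: ~<>q & (q & s) is false.
  So <>(~<>q & (q & s)) is false at 3.

Yes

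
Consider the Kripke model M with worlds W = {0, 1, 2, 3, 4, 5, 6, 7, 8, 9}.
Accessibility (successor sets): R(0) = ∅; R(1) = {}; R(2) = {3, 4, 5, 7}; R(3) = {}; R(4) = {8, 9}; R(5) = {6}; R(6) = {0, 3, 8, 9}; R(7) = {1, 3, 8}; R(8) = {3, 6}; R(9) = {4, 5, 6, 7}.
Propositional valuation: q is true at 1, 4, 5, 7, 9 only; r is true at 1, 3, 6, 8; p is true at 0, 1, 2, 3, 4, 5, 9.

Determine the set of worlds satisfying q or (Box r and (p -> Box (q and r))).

Let φ = q or (Box r and (p -> Box (q and r))). Evaluate φ at each world:
  0 (successors ∅): φ is true.
  1 (successors ∅): φ is true.
  2 (successors {3, 4, 5, 7}): φ is false.
  3 (successors ∅): φ is true.
  4 (successors {8, 9}): φ is true.
  5 (successors {6}): φ is true.
  6 (successors {0, 3, 8, 9}): φ is false.
  7 (successors {1, 3, 8}): φ is true.
  8 (successors {3, 6}): φ is true.
  9 (successors {4, 5, 6, 7}): φ is true.
For instance, at 4:
  At 4: q is true, Box r and (p -> Box (q and r)) is false, so q or (Box r and (p -> Box (q and r))) is true.
    At 4: Box r is false, p -> Box (q and r) is false, so Box r and (p -> Box (q and r)) is false.
      At 4: Box r requires r at every successor {8, 9}.
        r fails at 9, so Box r is false at 4.
      At 4: p is true, Box (q and r) is false, so p -> Box (q and r) is false.
Satisfying worlds: {0, 1, 3, 4, 5, 7, 8, 9}

0, 1, 3, 4, 5, 7, 8, 9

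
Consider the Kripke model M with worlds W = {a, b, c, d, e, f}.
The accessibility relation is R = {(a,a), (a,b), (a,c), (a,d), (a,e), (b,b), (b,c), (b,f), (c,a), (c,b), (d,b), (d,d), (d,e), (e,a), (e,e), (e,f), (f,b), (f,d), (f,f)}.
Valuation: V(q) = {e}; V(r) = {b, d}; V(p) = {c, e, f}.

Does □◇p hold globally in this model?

Recall that □ψ holds at a world iff ψ holds at every accessible world, and ◇ψ holds iff ψ holds at some accessible world.
Let φ = □◇p. Evaluate φ at each world:
  a (successors {a, b, c, d, e}): φ is false.
  b (successors {b, c, f}): φ is false.
  c (successors {a, b}): φ is true.
  d (successors {b, d, e}): φ is true.
  e (successors {a, e, f}): φ is true.
  f (successors {b, d, f}): φ is true.
Detail at a (counterexample):
  At a: □◇p requires ◇p at every successor {a, b, c, d, e}.
    ◇p fails at c, so □◇p is false at a.
      At c: ◇p requires p at some successor in {a, b}.
        At a: p is false.
        At b: p is false.
      So ◇p is false at c.

No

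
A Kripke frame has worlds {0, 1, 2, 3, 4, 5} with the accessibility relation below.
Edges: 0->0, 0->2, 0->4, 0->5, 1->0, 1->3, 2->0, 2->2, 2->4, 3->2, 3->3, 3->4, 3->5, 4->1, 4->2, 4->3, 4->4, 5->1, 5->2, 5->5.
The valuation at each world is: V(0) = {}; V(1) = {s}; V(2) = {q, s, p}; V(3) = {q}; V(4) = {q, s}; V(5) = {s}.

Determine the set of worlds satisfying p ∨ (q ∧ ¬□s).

Let φ = p ∨ (q ∧ ¬□s). Evaluate φ at each world:
  0 (successors {0, 2, 4, 5}): φ is false.
  1 (successors {0, 3}): φ is false.
  2 (successors {0, 2, 4}): φ is true.
  3 (successors {2, 3, 4, 5}): φ is true.
  4 (successors {1, 2, 3, 4}): φ is true.
  5 (successors {1, 2, 5}): φ is false.
For instance, at 5:
  At 5: p is false, q ∧ ¬□s is false, so p ∨ (q ∧ ¬□s) is false.
    At 5: q is false, ¬□s is false, so q ∧ ¬□s is false.
      At 5: □s is true, so ¬□s is false.
Satisfying worlds: {2, 3, 4}

2, 3, 4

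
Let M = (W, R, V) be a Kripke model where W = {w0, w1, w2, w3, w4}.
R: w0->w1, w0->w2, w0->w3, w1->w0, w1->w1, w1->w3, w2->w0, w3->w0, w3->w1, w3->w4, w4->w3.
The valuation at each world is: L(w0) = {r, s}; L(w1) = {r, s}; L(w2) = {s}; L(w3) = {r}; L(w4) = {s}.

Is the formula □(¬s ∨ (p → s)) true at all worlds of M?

Recall that □ψ holds at a world iff ψ holds at every accessible world, and ◇ψ holds iff ψ holds at some accessible world.
Let φ = □(¬s ∨ (p → s)). Evaluate φ at each world:
  w0 (successors {w1, w2, w3}): φ is true.
  w1 (successors {w0, w1, w3}): φ is true.
  w2 (successors {w0}): φ is true.
  w3 (successors {w0, w1, w4}): φ is true.
  w4 (successors {w3}): φ is true.
For instance, at w3:
  At w3: □(¬s ∨ (p → s)) requires ¬s ∨ (p → s) at every successor {w0, w1, w4}.
    At w0: ¬s ∨ (p → s) is true.
    At w1: ¬s ∨ (p → s) is true.
    At w4: ¬s ∨ (p → s) is true.
  So □(¬s ∨ (p → s)) is true at w3.

Yes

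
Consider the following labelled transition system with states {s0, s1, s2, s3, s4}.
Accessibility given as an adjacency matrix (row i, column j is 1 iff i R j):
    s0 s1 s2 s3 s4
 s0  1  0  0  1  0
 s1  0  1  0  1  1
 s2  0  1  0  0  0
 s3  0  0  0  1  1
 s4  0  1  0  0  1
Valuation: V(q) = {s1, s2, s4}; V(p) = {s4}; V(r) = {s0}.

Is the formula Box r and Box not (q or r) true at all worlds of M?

No

Let φ = Box r and Box not (q or r). Evaluate φ at each world:
  s0 (successors {s0, s3}): φ is false.
  s1 (successors {s1, s3, s4}): φ is false.
  s2 (successors {s1}): φ is false.
  s3 (successors {s3, s4}): φ is false.
  s4 (successors {s1, s4}): φ is false.
Detail at s0 (counterexample):
  At s0: Box r is false, Box not (q or r) is false, so Box r and Box not (q or r) is false.
    At s0: Box r requires r at every successor {s0, s3}.
      r fails at s3, so Box r is false at s0.
    At s0: Box not (q or r) requires not (q or r) at every successor {s0, s3}.
      not (q or r) fails at s0, so Box not (q or r) is false at s0.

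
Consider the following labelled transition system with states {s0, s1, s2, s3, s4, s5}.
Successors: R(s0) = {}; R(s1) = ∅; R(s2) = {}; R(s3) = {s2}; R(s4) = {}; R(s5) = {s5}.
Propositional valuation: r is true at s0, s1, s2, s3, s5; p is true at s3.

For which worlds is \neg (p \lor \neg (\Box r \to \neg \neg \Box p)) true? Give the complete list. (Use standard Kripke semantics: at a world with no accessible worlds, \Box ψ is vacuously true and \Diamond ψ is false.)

Let φ = \neg (p \lor \neg (\Box r \to \neg \neg \Box p)). Evaluate φ at each world:
  s0 (successors ∅): φ is true.
  s1 (successors ∅): φ is true.
  s2 (successors ∅): φ is true.
  s3 (successors {s2}): φ is false.
  s4 (successors ∅): φ is true.
  s5 (successors {s5}): φ is false.
For instance, at s3:
  At s3: p \lor \neg (\Box r \to \neg \neg \Box p) is true, so \neg (p \lor \neg (\Box r \to \neg \neg \Box p)) is false.
    At s3: p is true, \neg (\Box r \to \neg \neg \Box p) is true, so p \lor \neg (\Box r \to \neg \neg \Box p) is true.
      At s3: \Box r \to \neg \neg \Box p is false, so \neg (\Box r \to \neg \neg \Box p) is true.
Satisfying worlds: {s0, s1, s2, s4}

s0, s1, s2, s4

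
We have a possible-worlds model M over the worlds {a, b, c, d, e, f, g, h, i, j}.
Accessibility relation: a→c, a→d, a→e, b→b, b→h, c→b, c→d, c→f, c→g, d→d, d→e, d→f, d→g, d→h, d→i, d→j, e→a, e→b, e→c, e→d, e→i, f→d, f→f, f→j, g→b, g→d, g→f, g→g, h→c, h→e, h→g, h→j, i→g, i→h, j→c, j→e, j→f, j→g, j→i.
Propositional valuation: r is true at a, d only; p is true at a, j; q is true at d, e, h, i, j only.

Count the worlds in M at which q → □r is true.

5

Recall that □ψ holds at a world iff ψ holds at every accessible world, and ◇ψ holds iff ψ holds at some accessible world.
Let φ = q → □r. Evaluate φ at each world:
  a (successors {c, d, e}): φ is true.
  b (successors {b, h}): φ is true.
  c (successors {b, d, f, g}): φ is true.
  d (successors {d, e, f, g, h, i, j}): φ is false.
  e (successors {a, b, c, d, i}): φ is false.
  f (successors {d, f, j}): φ is true.
  g (successors {b, d, f, g}): φ is true.
  h (successors {c, e, g, j}): φ is false.
  i (successors {g, h}): φ is false.
  j (successors {c, e, f, g, i}): φ is false.
For instance, at f:
  At f: q is false, □r is false, so q → □r is true.
    At f: □r requires r at every successor {d, f, j}.
      r fails at f, so □r is false at f.
Satisfying worlds: {a, b, c, f, g}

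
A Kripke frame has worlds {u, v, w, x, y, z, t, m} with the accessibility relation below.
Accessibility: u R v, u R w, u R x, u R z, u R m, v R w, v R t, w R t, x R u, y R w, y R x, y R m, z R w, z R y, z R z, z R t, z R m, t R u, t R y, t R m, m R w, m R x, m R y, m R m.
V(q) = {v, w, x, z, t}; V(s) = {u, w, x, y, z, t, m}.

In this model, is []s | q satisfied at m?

Yes

At m: []s is true, q is false, so []s | q is true.
  At m: []s requires s at every successor {w, x, y, m}.
    At w: s is true.
    At x: s is true.
    At y: s is true.
    At m: s is true.
  So []s is true at m.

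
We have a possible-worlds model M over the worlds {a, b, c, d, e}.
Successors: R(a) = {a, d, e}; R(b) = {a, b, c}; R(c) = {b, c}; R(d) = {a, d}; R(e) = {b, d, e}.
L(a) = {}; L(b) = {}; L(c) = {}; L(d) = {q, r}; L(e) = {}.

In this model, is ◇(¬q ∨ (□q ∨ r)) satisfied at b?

Yes

At b: ◇(¬q ∨ (□q ∨ r)) requires ¬q ∨ (□q ∨ r) at some successor in {a, b, c}.
  ¬q ∨ (□q ∨ r) holds at a, so ◇(¬q ∨ (□q ∨ r)) is true at b.
    At a: ¬q is true, □q ∨ r is false, so ¬q ∨ (□q ∨ r) is true.
      At a: □q is false, r is false, so □q ∨ r is false.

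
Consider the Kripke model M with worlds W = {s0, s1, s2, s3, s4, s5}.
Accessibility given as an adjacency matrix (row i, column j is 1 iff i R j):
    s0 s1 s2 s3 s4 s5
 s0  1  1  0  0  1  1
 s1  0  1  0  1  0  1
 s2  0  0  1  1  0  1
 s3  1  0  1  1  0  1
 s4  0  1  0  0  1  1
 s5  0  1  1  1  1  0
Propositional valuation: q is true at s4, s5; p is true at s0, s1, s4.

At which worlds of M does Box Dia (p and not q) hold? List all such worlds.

s0, s1, s4

Recall that Box ψ holds at a world iff ψ holds at every accessible world, and Dia ψ holds iff ψ holds at some accessible world.
Let φ = Box Dia (p and not q). Evaluate φ at each world:
  s0 (successors {s0, s1, s4, s5}): φ is true.
  s1 (successors {s1, s3, s5}): φ is true.
  s2 (successors {s2, s3, s5}): φ is false.
  s3 (successors {s0, s2, s3, s5}): φ is false.
  s4 (successors {s1, s4, s5}): φ is true.
  s5 (successors {s1, s2, s3, s4}): φ is false.
For instance, at s5:
  At s5: Box Dia (p and not q) requires Dia (p and not q) at every successor {s1, s2, s3, s4}.
    Dia (p and not q) fails at s2, so Box Dia (p and not q) is false at s5.
      At s2: Dia (p and not q) requires p and not q at some successor in {s2, s3, s5}.
        At s2: p and not q is false.
        At s3: p and not q is false.
        At s5: p and not q is false.
      So Dia (p and not q) is false at s2.
Satisfying worlds: {s0, s1, s4}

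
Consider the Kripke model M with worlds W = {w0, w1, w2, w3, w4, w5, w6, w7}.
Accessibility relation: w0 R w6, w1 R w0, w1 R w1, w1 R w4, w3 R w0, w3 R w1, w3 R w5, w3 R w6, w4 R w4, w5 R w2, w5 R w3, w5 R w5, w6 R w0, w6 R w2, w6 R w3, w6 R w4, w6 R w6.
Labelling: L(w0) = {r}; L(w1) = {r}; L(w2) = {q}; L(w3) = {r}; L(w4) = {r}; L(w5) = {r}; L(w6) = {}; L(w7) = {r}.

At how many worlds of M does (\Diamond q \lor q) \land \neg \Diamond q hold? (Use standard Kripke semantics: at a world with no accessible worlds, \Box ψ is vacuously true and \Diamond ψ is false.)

1

Let φ = (\Diamond q \lor q) \land \neg \Diamond q. Evaluate φ at each world:
  w0 (successors {w6}): φ is false.
  w1 (successors {w0, w1, w4}): φ is false.
  w2 (successors ∅): φ is true.
  w3 (successors {w0, w1, w5, w6}): φ is false.
  w4 (successors {w4}): φ is false.
  w5 (successors {w2, w3, w5}): φ is false.
  w6 (successors {w0, w2, w3, w4, w6}): φ is false.
  w7 (successors ∅): φ is false.
For instance, at w6:
  At w6: \Diamond q \lor q is true, \neg \Diamond q is false, so (\Diamond q \lor q) \land \neg \Diamond q is false.
    At w6: \Diamond q is true, q is false, so \Diamond q \lor q is true.
      At w6: \Diamond q requires q at some successor in {w0, w2, w3, w4, w6}.
        q holds at w2, so \Diamond q is true at w6.
    At w6: \Diamond q is true, so \neg \Diamond q is false.
      At w6: \Diamond q requires q at some successor in {w0, w2, w3, w4, w6}.
        q holds at w2, so \Diamond q is true at w6.
Satisfying worlds: {w2}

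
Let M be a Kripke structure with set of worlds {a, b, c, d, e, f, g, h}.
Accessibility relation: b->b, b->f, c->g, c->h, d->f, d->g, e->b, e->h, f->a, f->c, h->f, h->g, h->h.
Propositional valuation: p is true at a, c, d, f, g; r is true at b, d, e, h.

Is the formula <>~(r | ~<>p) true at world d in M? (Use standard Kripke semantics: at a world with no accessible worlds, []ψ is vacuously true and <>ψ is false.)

Yes

Recall that <>ψ holds at a world iff ψ holds at some accessible world.
At d: <>~(r | ~<>p) requires ~(r | ~<>p) at some successor in {f, g}.
  ~(r | ~<>p) holds at f, so <>~(r | ~<>p) is true at d.
    At f: r | ~<>p is false, so ~(r | ~<>p) is true.
      At f: r is false, ~<>p is false, so r | ~<>p is false.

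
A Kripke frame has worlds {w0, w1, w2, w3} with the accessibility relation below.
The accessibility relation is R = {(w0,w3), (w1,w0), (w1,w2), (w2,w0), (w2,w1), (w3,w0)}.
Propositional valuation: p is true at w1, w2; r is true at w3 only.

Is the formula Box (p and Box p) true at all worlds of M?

Let φ = Box (p and Box p). Evaluate φ at each world:
  w0 (successors {w3}): φ is false.
  w1 (successors {w0, w2}): φ is false.
  w2 (successors {w0, w1}): φ is false.
  w3 (successors {w0}): φ is false.
Detail at w0 (counterexample):
  At w0: Box (p and Box p) requires p and Box p at every successor {w3}.
    p and Box p fails at w3, so Box (p and Box p) is false at w0.
      At w3: p is false, Box p is false, so p and Box p is false.

No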